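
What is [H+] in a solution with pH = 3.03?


[H+] = 10^(-pH)
[H+] = 10^(-3.03)
[H+] = 9.333e-04 M

9.333e-04 M


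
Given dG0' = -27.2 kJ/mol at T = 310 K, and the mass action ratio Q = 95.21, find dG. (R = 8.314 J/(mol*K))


dG = dG0' + RT * ln(Q) / 1000
dG = -27.2 + 8.314 * 310 * ln(95.21) / 1000
dG = -15.4574 kJ/mol

-15.4574 kJ/mol


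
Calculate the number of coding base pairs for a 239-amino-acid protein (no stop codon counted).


Each amino acid = 1 codon = 3 bp
bp = 239 * 3 = 717 bp

717 bp


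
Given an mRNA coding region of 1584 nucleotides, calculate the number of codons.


codons = nucleotides / 3
codons = 1584 / 3 = 528

528


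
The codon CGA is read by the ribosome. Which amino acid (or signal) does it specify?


Standard genetic code lookup.
Codon CGA -> Arg

Arg


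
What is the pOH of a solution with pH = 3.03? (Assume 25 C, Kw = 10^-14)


pOH = 14 - pH
pOH = 14 - 3.03
pOH = 10.97

10.97


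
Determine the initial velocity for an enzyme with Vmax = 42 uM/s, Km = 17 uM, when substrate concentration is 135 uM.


v = Vmax * [S] / (Km + [S])
v = 42 * 135 / (17 + 135)
v = 37.3026 uM/s

37.3026 uM/s


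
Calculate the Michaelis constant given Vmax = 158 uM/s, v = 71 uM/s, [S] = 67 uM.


Km = [S] * (Vmax - v) / v
Km = 67 * (158 - 71) / 71
Km = 82.0986 uM

82.0986 uM


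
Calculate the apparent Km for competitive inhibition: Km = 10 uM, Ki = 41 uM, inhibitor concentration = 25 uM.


Km_app = Km * (1 + [I]/Ki)
Km_app = 10 * (1 + 25/41)
Km_app = 16.0976 uM

16.0976 uM


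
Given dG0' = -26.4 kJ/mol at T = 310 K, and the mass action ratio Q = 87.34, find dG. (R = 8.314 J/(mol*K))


dG = dG0' + RT * ln(Q) / 1000
dG = -26.4 + 8.314 * 310 * ln(87.34) / 1000
dG = -14.8798 kJ/mol

-14.8798 kJ/mol


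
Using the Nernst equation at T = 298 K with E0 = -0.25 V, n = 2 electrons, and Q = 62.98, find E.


E = E0 - (RT/nF) * ln(Q)
E = -0.25 - (8.314 * 298 / (2 * 96485)) * ln(62.98)
E = -0.3032 V

-0.3032 V


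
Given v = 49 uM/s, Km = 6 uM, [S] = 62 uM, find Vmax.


Vmax = v * (Km + [S]) / [S]
Vmax = 49 * (6 + 62) / 62
Vmax = 53.7419 uM/s

53.7419 uM/s


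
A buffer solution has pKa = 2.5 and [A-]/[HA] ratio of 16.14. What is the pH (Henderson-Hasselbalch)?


pH = pKa + log10([A-]/[HA])
pH = 2.5 + log10(16.14)
pH = 3.7079

3.7079


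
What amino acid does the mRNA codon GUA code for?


Standard genetic code lookup.
Codon GUA -> Val

Val


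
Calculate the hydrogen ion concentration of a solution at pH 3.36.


[H+] = 10^(-pH)
[H+] = 10^(-3.36)
[H+] = 4.365e-04 M

4.365e-04 M


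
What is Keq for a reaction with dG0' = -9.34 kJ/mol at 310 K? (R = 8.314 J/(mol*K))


Keq = exp(-dG0 * 1000 / (R * T))
Keq = exp(-(-9.34) * 1000 / (8.314 * 310))
Keq = 37.4831

37.4831


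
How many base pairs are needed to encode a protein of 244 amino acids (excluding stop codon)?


Each amino acid = 1 codon = 3 bp
bp = 244 * 3 = 732 bp

732 bp


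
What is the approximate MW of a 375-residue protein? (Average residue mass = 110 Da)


MW = n_residues * 110 Da
MW = 375 * 110
MW = 41250 Da

41250 Da


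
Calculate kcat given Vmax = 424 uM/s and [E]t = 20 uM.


kcat = Vmax / [E]t
kcat = 424 / 20
kcat = 21.2 s^-1

21.2 s^-1


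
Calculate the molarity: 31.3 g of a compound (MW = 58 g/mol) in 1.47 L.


C = (mass / MW) / volume
C = (31.3 / 58) / 1.47
C = 0.3671 M

0.3671 M


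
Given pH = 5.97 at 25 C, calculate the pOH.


pOH = 14 - pH
pOH = 14 - 5.97
pOH = 8.03

8.03


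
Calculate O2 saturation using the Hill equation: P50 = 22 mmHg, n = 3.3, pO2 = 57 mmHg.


Y = pO2^n / (P50^n + pO2^n)
Y = 57^3.3 / (22^3.3 + 57^3.3)
Y = 95.86%

95.86%


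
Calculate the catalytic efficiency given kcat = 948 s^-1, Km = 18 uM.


Catalytic efficiency = kcat / Km
= 948 / 18
= 52.6667 uM^-1*s^-1

52.6667 uM^-1*s^-1


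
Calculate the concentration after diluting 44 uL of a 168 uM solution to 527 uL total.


C2 = C1 * V1 / V2
C2 = 168 * 44 / 527
C2 = 14.0266 uM

14.0266 uM


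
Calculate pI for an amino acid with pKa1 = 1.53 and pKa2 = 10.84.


pI = (pKa1 + pKa2) / 2
pI = (1.53 + 10.84) / 2
pI = 6.185

6.185


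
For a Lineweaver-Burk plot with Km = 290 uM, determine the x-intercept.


x-intercept = -1/Km
= -1/290
= -0.0034 1/uM

-0.0034 1/uM


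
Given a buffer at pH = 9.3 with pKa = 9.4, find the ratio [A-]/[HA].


[A-]/[HA] = 10^(pH - pKa)
= 10^(9.3 - 9.4)
= 0.7943

0.7943


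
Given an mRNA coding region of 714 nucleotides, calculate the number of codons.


codons = nucleotides / 3
codons = 714 / 3 = 238

238


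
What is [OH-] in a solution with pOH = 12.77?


[OH-] = 10^(-pOH)
[OH-] = 10^(-12.77)
[OH-] = 1.698e-13 M

1.698e-13 M


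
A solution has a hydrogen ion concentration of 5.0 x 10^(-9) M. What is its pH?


pH = -log10([H+])
pH = -log10(5.0 x 10^(-9))
pH = 8.301

8.301


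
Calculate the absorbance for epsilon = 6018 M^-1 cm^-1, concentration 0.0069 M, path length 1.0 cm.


A = epsilon * c * l
A = 6018 * 0.0069 * 1.0
A = 41.5242

41.5242


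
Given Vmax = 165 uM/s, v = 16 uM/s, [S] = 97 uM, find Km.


Km = [S] * (Vmax - v) / v
Km = 97 * (165 - 16) / 16
Km = 903.3125 uM

903.3125 uM


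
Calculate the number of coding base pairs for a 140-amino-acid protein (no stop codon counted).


Each amino acid = 1 codon = 3 bp
bp = 140 * 3 = 420 bp

420 bp


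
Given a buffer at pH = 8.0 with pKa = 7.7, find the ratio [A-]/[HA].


[A-]/[HA] = 10^(pH - pKa)
= 10^(8.0 - 7.7)
= 1.9953

1.9953


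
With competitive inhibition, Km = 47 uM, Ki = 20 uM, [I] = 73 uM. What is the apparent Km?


Km_app = Km * (1 + [I]/Ki)
Km_app = 47 * (1 + 73/20)
Km_app = 218.55 uM

218.55 uM


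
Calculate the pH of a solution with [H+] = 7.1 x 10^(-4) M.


pH = -log10([H+])
pH = -log10(7.1 x 10^(-4))
pH = 3.1487

3.1487


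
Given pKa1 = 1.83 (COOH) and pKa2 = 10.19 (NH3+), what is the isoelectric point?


pI = (pKa1 + pKa2) / 2
pI = (1.83 + 10.19) / 2
pI = 6.01

6.01


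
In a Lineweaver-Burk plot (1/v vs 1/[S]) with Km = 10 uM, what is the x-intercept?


x-intercept = -1/Km
= -1/10
= -0.1 1/uM

-0.1 1/uM


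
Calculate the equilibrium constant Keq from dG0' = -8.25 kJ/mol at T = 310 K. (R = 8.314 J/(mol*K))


Keq = exp(-dG0 * 1000 / (R * T))
Keq = exp(-(-8.25) * 1000 / (8.314 * 310))
Keq = 24.5565

24.5565


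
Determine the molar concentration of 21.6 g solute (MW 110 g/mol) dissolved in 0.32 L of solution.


C = (mass / MW) / volume
C = (21.6 / 110) / 0.32
C = 0.6136 M

0.6136 M


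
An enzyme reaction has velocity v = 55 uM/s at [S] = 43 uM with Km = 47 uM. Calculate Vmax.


Vmax = v * (Km + [S]) / [S]
Vmax = 55 * (47 + 43) / 43
Vmax = 115.1163 uM/s

115.1163 uM/s


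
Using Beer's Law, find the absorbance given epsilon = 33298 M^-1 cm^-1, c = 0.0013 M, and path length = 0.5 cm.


A = epsilon * c * l
A = 33298 * 0.0013 * 0.5
A = 21.6437

21.6437


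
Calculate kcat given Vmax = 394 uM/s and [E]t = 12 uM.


kcat = Vmax / [E]t
kcat = 394 / 12
kcat = 32.8333 s^-1

32.8333 s^-1


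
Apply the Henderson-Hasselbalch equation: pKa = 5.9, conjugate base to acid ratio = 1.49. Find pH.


pH = pKa + log10([A-]/[HA])
pH = 5.9 + log10(1.49)
pH = 6.0732

6.0732


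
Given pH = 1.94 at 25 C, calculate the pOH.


pOH = 14 - pH
pOH = 14 - 1.94
pOH = 12.06

12.06


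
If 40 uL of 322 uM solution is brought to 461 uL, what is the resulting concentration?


C2 = C1 * V1 / V2
C2 = 322 * 40 / 461
C2 = 27.9393 uM

27.9393 uM


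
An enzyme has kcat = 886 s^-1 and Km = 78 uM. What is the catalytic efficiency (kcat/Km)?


Catalytic efficiency = kcat / Km
= 886 / 78
= 11.359 uM^-1*s^-1

11.359 uM^-1*s^-1


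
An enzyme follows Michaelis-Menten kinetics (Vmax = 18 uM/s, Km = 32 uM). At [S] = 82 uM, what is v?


v = Vmax * [S] / (Km + [S])
v = 18 * 82 / (32 + 82)
v = 12.9474 uM/s

12.9474 uM/s


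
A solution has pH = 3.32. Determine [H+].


[H+] = 10^(-pH)
[H+] = 10^(-3.32)
[H+] = 4.786e-04 M

4.786e-04 M


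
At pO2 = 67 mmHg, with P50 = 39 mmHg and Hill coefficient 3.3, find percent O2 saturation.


Y = pO2^n / (P50^n + pO2^n)
Y = 67^3.3 / (39^3.3 + 67^3.3)
Y = 85.64%

85.64%


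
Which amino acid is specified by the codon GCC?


Standard genetic code lookup.
Codon GCC -> Ala

Ala


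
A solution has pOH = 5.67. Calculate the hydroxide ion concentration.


[OH-] = 10^(-pOH)
[OH-] = 10^(-5.67)
[OH-] = 2.138e-06 M

2.138e-06 M


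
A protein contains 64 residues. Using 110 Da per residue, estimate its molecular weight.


MW = n_residues * 110 Da
MW = 64 * 110
MW = 7040 Da

7040 Da


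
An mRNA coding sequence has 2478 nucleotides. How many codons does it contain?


codons = nucleotides / 3
codons = 2478 / 3 = 826

826


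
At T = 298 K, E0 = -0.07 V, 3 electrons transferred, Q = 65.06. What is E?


E = E0 - (RT/nF) * ln(Q)
E = -0.07 - (8.314 * 298 / (3 * 96485)) * ln(65.06)
E = -0.1057 V

-0.1057 V


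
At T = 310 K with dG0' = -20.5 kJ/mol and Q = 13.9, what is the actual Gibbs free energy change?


dG = dG0' + RT * ln(Q) / 1000
dG = -20.5 + 8.314 * 310 * ln(13.9) / 1000
dG = -13.7167 kJ/mol

-13.7167 kJ/mol


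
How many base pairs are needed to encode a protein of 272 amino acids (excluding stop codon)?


Each amino acid = 1 codon = 3 bp
bp = 272 * 3 = 816 bp

816 bp


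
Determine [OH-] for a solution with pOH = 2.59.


[OH-] = 10^(-pOH)
[OH-] = 10^(-2.59)
[OH-] = 0.0026 M

0.0026 M


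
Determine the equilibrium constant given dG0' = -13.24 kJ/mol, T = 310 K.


Keq = exp(-dG0 * 1000 / (R * T))
Keq = exp(-(-13.24) * 1000 / (8.314 * 310))
Keq = 170.2179

170.2179


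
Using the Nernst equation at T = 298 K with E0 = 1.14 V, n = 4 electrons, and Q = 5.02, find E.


E = E0 - (RT/nF) * ln(Q)
E = 1.14 - (8.314 * 298 / (4 * 96485)) * ln(5.02)
E = 1.1296 V

1.1296 V


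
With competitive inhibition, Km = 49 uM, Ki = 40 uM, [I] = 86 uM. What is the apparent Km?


Km_app = Km * (1 + [I]/Ki)
Km_app = 49 * (1 + 86/40)
Km_app = 154.35 uM

154.35 uM


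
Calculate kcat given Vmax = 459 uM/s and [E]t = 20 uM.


kcat = Vmax / [E]t
kcat = 459 / 20
kcat = 22.95 s^-1

22.95 s^-1


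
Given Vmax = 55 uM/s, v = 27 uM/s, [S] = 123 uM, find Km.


Km = [S] * (Vmax - v) / v
Km = 123 * (55 - 27) / 27
Km = 127.5556 uM

127.5556 uM


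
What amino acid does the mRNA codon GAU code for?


Standard genetic code lookup.
Codon GAU -> Asp

Asp


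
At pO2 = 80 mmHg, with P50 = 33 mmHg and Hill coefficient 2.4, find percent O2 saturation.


Y = pO2^n / (P50^n + pO2^n)
Y = 80^2.4 / (33^2.4 + 80^2.4)
Y = 89.33%

89.33%


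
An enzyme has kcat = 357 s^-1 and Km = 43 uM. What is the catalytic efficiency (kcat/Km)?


Catalytic efficiency = kcat / Km
= 357 / 43
= 8.3023 uM^-1*s^-1

8.3023 uM^-1*s^-1


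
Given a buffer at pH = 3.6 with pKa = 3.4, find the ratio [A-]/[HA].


[A-]/[HA] = 10^(pH - pKa)
= 10^(3.6 - 3.4)
= 1.5849

1.5849


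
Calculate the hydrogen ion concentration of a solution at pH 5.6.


[H+] = 10^(-pH)
[H+] = 10^(-5.6)
[H+] = 2.512e-06 M

2.512e-06 M


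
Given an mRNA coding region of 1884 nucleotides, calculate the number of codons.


codons = nucleotides / 3
codons = 1884 / 3 = 628

628


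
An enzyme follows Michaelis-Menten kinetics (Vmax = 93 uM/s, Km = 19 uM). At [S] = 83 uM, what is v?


v = Vmax * [S] / (Km + [S])
v = 93 * 83 / (19 + 83)
v = 75.6765 uM/s

75.6765 uM/s


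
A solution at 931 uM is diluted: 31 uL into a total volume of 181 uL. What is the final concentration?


C2 = C1 * V1 / V2
C2 = 931 * 31 / 181
C2 = 159.453 uM

159.453 uM


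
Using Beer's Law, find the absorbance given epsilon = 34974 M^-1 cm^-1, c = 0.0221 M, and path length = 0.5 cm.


A = epsilon * c * l
A = 34974 * 0.0221 * 0.5
A = 386.4627

386.4627


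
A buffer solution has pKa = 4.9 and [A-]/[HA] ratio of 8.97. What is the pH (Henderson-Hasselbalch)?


pH = pKa + log10([A-]/[HA])
pH = 4.9 + log10(8.97)
pH = 5.8528

5.8528


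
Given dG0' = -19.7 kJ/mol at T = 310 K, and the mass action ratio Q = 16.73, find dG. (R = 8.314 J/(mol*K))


dG = dG0' + RT * ln(Q) / 1000
dG = -19.7 + 8.314 * 310 * ln(16.73) / 1000
dG = -12.4391 kJ/mol

-12.4391 kJ/mol


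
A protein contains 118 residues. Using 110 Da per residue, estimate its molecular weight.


MW = n_residues * 110 Da
MW = 118 * 110
MW = 12980 Da

12980 Da


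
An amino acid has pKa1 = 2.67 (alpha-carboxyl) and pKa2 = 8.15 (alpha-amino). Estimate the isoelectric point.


pI = (pKa1 + pKa2) / 2
pI = (2.67 + 8.15) / 2
pI = 5.41

5.41


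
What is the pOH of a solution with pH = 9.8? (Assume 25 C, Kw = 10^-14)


pOH = 14 - pH
pOH = 14 - 9.8
pOH = 4.2

4.2


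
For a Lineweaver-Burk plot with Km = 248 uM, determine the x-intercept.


x-intercept = -1/Km
= -1/248
= -0.004 1/uM

-0.004 1/uM


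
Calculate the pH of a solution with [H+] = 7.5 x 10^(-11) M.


pH = -log10([H+])
pH = -log10(7.5 x 10^(-11))
pH = 10.1249

10.1249


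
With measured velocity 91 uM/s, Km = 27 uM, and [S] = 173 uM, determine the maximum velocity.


Vmax = v * (Km + [S]) / [S]
Vmax = 91 * (27 + 173) / 173
Vmax = 105.2023 uM/s

105.2023 uM/s


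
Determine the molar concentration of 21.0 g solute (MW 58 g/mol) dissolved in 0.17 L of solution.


C = (mass / MW) / volume
C = (21.0 / 58) / 0.17
C = 2.1298 M

2.1298 M


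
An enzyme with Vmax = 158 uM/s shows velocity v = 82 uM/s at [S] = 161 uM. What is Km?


Km = [S] * (Vmax - v) / v
Km = 161 * (158 - 82) / 82
Km = 149.2195 uM

149.2195 uM


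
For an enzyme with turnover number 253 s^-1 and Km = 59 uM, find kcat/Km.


Catalytic efficiency = kcat / Km
= 253 / 59
= 4.2881 uM^-1*s^-1

4.2881 uM^-1*s^-1


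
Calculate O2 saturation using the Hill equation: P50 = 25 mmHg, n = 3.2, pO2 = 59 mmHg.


Y = pO2^n / (P50^n + pO2^n)
Y = 59^3.2 / (25^3.2 + 59^3.2)
Y = 93.98%

93.98%


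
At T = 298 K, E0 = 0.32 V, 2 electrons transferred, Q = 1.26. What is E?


E = E0 - (RT/nF) * ln(Q)
E = 0.32 - (8.314 * 298 / (2 * 96485)) * ln(1.26)
E = 0.317 V

0.317 V


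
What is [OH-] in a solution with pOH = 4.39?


[OH-] = 10^(-pOH)
[OH-] = 10^(-4.39)
[OH-] = 4.074e-05 M

4.074e-05 M


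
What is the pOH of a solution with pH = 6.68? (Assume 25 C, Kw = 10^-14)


pOH = 14 - pH
pOH = 14 - 6.68
pOH = 7.32

7.32


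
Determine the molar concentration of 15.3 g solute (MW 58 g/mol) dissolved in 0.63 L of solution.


C = (mass / MW) / volume
C = (15.3 / 58) / 0.63
C = 0.4187 M

0.4187 M


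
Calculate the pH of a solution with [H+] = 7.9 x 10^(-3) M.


pH = -log10([H+])
pH = -log10(7.9 x 10^(-3))
pH = 2.1024

2.1024


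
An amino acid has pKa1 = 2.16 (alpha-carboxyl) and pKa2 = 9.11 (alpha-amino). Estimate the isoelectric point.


pI = (pKa1 + pKa2) / 2
pI = (2.16 + 9.11) / 2
pI = 5.635

5.635


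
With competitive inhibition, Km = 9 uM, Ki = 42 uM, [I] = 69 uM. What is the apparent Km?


Km_app = Km * (1 + [I]/Ki)
Km_app = 9 * (1 + 69/42)
Km_app = 23.7857 uM

23.7857 uM


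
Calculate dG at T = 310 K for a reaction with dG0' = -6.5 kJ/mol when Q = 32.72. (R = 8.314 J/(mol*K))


dG = dG0' + RT * ln(Q) / 1000
dG = -6.5 + 8.314 * 310 * ln(32.72) / 1000
dG = 2.4897 kJ/mol

2.4897 kJ/mol


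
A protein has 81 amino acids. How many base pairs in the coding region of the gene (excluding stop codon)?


Each amino acid = 1 codon = 3 bp
bp = 81 * 3 = 243 bp

243 bp


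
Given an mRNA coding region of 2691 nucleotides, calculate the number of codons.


codons = nucleotides / 3
codons = 2691 / 3 = 897

897


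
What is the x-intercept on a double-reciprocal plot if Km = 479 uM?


x-intercept = -1/Km
= -1/479
= -0.0021 1/uM

-0.0021 1/uM


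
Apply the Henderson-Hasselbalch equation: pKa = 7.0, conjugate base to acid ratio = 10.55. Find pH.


pH = pKa + log10([A-]/[HA])
pH = 7.0 + log10(10.55)
pH = 8.0233

8.0233


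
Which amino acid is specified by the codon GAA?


Standard genetic code lookup.
Codon GAA -> Glu

Glu


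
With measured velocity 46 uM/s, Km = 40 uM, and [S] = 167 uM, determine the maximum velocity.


Vmax = v * (Km + [S]) / [S]
Vmax = 46 * (40 + 167) / 167
Vmax = 57.018 uM/s

57.018 uM/s


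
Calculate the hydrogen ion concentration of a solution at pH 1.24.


[H+] = 10^(-pH)
[H+] = 10^(-1.24)
[H+] = 0.0575 M

0.0575 M


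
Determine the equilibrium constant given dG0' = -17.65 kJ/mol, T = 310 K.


Keq = exp(-dG0 * 1000 / (R * T))
Keq = exp(-(-17.65) * 1000 / (8.314 * 310))
Keq = 942.1323

942.1323


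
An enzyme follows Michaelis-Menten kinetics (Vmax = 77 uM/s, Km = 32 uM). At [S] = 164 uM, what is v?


v = Vmax * [S] / (Km + [S])
v = 77 * 164 / (32 + 164)
v = 64.4286 uM/s

64.4286 uM/s


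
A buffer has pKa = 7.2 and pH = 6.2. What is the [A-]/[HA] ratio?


[A-]/[HA] = 10^(pH - pKa)
= 10^(6.2 - 7.2)
= 0.1

0.1


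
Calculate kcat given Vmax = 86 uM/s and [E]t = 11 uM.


kcat = Vmax / [E]t
kcat = 86 / 11
kcat = 7.8182 s^-1

7.8182 s^-1


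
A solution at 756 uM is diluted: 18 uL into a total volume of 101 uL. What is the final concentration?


C2 = C1 * V1 / V2
C2 = 756 * 18 / 101
C2 = 134.7327 uM

134.7327 uM


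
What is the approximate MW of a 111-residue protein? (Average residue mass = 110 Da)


MW = n_residues * 110 Da
MW = 111 * 110
MW = 12210 Da

12210 Da


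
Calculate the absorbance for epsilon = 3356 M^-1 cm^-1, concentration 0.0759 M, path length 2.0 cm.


A = epsilon * c * l
A = 3356 * 0.0759 * 2.0
A = 509.4408

509.4408


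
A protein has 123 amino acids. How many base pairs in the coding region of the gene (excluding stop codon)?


Each amino acid = 1 codon = 3 bp
bp = 123 * 3 = 369 bp

369 bp


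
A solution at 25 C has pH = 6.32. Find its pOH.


pOH = 14 - pH
pOH = 14 - 6.32
pOH = 7.68

7.68


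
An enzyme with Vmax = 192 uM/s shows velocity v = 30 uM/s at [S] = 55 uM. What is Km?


Km = [S] * (Vmax - v) / v
Km = 55 * (192 - 30) / 30
Km = 297.0 uM

297.0 uM


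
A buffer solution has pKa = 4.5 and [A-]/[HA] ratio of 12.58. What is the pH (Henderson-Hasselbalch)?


pH = pKa + log10([A-]/[HA])
pH = 4.5 + log10(12.58)
pH = 5.5997

5.5997


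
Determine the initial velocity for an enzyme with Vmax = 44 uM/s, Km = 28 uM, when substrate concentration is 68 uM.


v = Vmax * [S] / (Km + [S])
v = 44 * 68 / (28 + 68)
v = 31.1667 uM/s

31.1667 uM/s


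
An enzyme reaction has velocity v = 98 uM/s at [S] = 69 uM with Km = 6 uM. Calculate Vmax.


Vmax = v * (Km + [S]) / [S]
Vmax = 98 * (6 + 69) / 69
Vmax = 106.5217 uM/s

106.5217 uM/s


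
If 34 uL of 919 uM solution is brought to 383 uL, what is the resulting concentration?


C2 = C1 * V1 / V2
C2 = 919 * 34 / 383
C2 = 81.5822 uM

81.5822 uM


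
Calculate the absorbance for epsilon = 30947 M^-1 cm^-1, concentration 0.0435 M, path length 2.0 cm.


A = epsilon * c * l
A = 30947 * 0.0435 * 2.0
A = 2692.389

2692.389


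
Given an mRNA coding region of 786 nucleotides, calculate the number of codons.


codons = nucleotides / 3
codons = 786 / 3 = 262

262


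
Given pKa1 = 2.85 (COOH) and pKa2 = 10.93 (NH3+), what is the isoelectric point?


pI = (pKa1 + pKa2) / 2
pI = (2.85 + 10.93) / 2
pI = 6.89

6.89


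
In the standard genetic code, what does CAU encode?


Standard genetic code lookup.
Codon CAU -> His

His


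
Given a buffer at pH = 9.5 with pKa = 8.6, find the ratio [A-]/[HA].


[A-]/[HA] = 10^(pH - pKa)
= 10^(9.5 - 8.6)
= 7.9433

7.9433


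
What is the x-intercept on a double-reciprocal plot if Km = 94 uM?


x-intercept = -1/Km
= -1/94
= -0.0106 1/uM

-0.0106 1/uM


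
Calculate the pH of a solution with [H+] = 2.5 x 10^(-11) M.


pH = -log10([H+])
pH = -log10(2.5 x 10^(-11))
pH = 10.6021

10.6021


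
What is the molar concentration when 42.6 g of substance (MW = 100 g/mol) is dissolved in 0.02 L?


C = (mass / MW) / volume
C = (42.6 / 100) / 0.02
C = 21.3 M

21.3 M


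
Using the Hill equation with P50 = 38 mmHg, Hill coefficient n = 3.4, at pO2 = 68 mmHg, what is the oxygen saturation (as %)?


Y = pO2^n / (P50^n + pO2^n)
Y = 68^3.4 / (38^3.4 + 68^3.4)
Y = 87.85%

87.85%


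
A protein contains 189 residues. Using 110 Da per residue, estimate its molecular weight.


MW = n_residues * 110 Da
MW = 189 * 110
MW = 20790 Da

20790 Da


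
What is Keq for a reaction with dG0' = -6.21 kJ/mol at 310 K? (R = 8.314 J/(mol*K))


Keq = exp(-dG0 * 1000 / (R * T))
Keq = exp(-(-6.21) * 1000 / (8.314 * 310))
Keq = 11.128

11.128


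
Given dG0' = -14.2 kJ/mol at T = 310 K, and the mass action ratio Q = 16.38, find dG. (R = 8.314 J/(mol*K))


dG = dG0' + RT * ln(Q) / 1000
dG = -14.2 + 8.314 * 310 * ln(16.38) / 1000
dG = -6.9936 kJ/mol

-6.9936 kJ/mol


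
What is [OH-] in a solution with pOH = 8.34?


[OH-] = 10^(-pOH)
[OH-] = 10^(-8.34)
[OH-] = 4.571e-09 M

4.571e-09 M


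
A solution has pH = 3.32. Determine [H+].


[H+] = 10^(-pH)
[H+] = 10^(-3.32)
[H+] = 4.786e-04 M

4.786e-04 M


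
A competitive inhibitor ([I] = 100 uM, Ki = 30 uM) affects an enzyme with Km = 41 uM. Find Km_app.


Km_app = Km * (1 + [I]/Ki)
Km_app = 41 * (1 + 100/30)
Km_app = 177.6667 uM

177.6667 uM


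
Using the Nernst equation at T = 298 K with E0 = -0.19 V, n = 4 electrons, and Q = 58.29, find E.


E = E0 - (RT/nF) * ln(Q)
E = -0.19 - (8.314 * 298 / (4 * 96485)) * ln(58.29)
E = -0.2161 V

-0.2161 V


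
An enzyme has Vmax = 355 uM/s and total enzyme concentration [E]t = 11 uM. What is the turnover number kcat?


kcat = Vmax / [E]t
kcat = 355 / 11
kcat = 32.2727 s^-1

32.2727 s^-1


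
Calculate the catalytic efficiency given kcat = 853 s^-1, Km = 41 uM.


Catalytic efficiency = kcat / Km
= 853 / 41
= 20.8049 uM^-1*s^-1

20.8049 uM^-1*s^-1


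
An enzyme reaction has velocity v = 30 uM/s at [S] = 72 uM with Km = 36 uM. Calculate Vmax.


Vmax = v * (Km + [S]) / [S]
Vmax = 30 * (36 + 72) / 72
Vmax = 45.0 uM/s

45.0 uM/s


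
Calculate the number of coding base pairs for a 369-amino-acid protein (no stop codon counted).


Each amino acid = 1 codon = 3 bp
bp = 369 * 3 = 1107 bp

1107 bp


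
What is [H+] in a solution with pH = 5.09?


[H+] = 10^(-pH)
[H+] = 10^(-5.09)
[H+] = 8.128e-06 M

8.128e-06 M


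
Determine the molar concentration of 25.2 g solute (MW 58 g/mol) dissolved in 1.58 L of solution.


C = (mass / MW) / volume
C = (25.2 / 58) / 1.58
C = 0.275 M

0.275 M


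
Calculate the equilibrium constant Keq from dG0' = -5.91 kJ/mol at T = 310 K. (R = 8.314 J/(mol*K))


Keq = exp(-dG0 * 1000 / (R * T))
Keq = exp(-(-5.91) * 1000 / (8.314 * 310))
Keq = 9.9052

9.9052


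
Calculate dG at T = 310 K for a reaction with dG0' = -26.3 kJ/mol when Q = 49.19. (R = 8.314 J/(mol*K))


dG = dG0' + RT * ln(Q) / 1000
dG = -26.3 + 8.314 * 310 * ln(49.19) / 1000
dG = -16.2595 kJ/mol

-16.2595 kJ/mol


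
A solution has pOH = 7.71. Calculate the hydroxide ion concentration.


[OH-] = 10^(-pOH)
[OH-] = 10^(-7.71)
[OH-] = 1.950e-08 M

1.950e-08 M


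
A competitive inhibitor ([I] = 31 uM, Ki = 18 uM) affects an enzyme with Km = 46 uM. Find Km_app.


Km_app = Km * (1 + [I]/Ki)
Km_app = 46 * (1 + 31/18)
Km_app = 125.2222 uM

125.2222 uM


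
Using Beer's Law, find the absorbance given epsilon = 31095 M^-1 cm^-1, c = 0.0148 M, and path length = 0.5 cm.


A = epsilon * c * l
A = 31095 * 0.0148 * 0.5
A = 230.103

230.103


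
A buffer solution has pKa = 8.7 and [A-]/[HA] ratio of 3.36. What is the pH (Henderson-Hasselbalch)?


pH = pKa + log10([A-]/[HA])
pH = 8.7 + log10(3.36)
pH = 9.2263

9.2263


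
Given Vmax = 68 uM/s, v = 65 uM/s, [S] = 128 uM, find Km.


Km = [S] * (Vmax - v) / v
Km = 128 * (68 - 65) / 65
Km = 5.9077 uM

5.9077 uM


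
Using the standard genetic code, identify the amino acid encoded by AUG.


Standard genetic code lookup.
Codon AUG -> Met (start)

Met (start)


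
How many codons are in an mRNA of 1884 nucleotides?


codons = nucleotides / 3
codons = 1884 / 3 = 628

628


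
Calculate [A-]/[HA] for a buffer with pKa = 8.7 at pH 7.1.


[A-]/[HA] = 10^(pH - pKa)
= 10^(7.1 - 8.7)
= 0.0251

0.0251


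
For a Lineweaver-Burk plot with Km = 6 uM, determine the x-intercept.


x-intercept = -1/Km
= -1/6
= -0.1667 1/uM

-0.1667 1/uM


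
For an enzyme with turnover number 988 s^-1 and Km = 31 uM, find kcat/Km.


Catalytic efficiency = kcat / Km
= 988 / 31
= 31.871 uM^-1*s^-1

31.871 uM^-1*s^-1


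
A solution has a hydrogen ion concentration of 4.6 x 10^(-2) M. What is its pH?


pH = -log10([H+])
pH = -log10(4.6 x 10^(-2))
pH = 1.3372

1.3372


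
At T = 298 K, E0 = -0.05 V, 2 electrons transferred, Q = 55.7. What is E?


E = E0 - (RT/nF) * ln(Q)
E = -0.05 - (8.314 * 298 / (2 * 96485)) * ln(55.7)
E = -0.1016 V

-0.1016 V


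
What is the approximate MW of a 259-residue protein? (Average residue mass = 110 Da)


MW = n_residues * 110 Da
MW = 259 * 110
MW = 28490 Da

28490 Da


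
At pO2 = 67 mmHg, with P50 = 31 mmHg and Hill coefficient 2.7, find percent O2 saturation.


Y = pO2^n / (P50^n + pO2^n)
Y = 67^2.7 / (31^2.7 + 67^2.7)
Y = 88.9%

88.9%


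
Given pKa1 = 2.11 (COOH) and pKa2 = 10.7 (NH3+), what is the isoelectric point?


pI = (pKa1 + pKa2) / 2
pI = (2.11 + 10.7) / 2
pI = 6.405

6.405


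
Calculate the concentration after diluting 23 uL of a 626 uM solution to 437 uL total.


C2 = C1 * V1 / V2
C2 = 626 * 23 / 437
C2 = 32.9474 uM

32.9474 uM


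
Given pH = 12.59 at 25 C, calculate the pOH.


pOH = 14 - pH
pOH = 14 - 12.59
pOH = 1.41

1.41


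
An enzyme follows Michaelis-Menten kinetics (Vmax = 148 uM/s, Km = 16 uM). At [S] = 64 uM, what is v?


v = Vmax * [S] / (Km + [S])
v = 148 * 64 / (16 + 64)
v = 118.4 uM/s

118.4 uM/s


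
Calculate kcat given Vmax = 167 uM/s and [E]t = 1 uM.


kcat = Vmax / [E]t
kcat = 167 / 1
kcat = 167.0 s^-1

167.0 s^-1


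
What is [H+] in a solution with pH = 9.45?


[H+] = 10^(-pH)
[H+] = 10^(-9.45)
[H+] = 3.548e-10 M

3.548e-10 M


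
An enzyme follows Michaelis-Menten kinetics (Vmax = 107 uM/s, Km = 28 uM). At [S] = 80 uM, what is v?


v = Vmax * [S] / (Km + [S])
v = 107 * 80 / (28 + 80)
v = 79.2593 uM/s

79.2593 uM/s


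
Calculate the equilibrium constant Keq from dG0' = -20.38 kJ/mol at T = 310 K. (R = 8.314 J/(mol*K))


Keq = exp(-dG0 * 1000 / (R * T))
Keq = exp(-(-20.38) * 1000 / (8.314 * 310))
Keq = 2717.2548

2717.2548


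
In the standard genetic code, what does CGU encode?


Standard genetic code lookup.
Codon CGU -> Arg

Arg


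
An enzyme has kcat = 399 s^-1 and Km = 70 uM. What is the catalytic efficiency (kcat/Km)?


Catalytic efficiency = kcat / Km
= 399 / 70
= 5.7 uM^-1*s^-1

5.7 uM^-1*s^-1


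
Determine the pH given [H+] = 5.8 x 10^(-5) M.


pH = -log10([H+])
pH = -log10(5.8 x 10^(-5))
pH = 4.2366

4.2366


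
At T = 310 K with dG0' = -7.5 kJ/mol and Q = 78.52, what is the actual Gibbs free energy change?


dG = dG0' + RT * ln(Q) / 1000
dG = -7.5 + 8.314 * 310 * ln(78.52) / 1000
dG = 3.7458 kJ/mol

3.7458 kJ/mol


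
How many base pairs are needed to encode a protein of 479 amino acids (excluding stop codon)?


Each amino acid = 1 codon = 3 bp
bp = 479 * 3 = 1437 bp

1437 bp


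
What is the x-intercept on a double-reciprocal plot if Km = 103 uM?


x-intercept = -1/Km
= -1/103
= -0.0097 1/uM

-0.0097 1/uM


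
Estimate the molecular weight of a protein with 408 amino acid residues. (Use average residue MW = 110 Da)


MW = n_residues * 110 Da
MW = 408 * 110
MW = 44880 Da

44880 Da


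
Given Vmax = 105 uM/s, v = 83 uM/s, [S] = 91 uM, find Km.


Km = [S] * (Vmax - v) / v
Km = 91 * (105 - 83) / 83
Km = 24.1205 uM

24.1205 uM


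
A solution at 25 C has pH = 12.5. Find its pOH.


pOH = 14 - pH
pOH = 14 - 12.5
pOH = 1.5

1.5


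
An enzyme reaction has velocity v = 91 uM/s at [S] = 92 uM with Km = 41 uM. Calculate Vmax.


Vmax = v * (Km + [S]) / [S]
Vmax = 91 * (41 + 92) / 92
Vmax = 131.5543 uM/s

131.5543 uM/s


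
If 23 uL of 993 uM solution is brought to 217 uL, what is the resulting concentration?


C2 = C1 * V1 / V2
C2 = 993 * 23 / 217
C2 = 105.2488 uM

105.2488 uM


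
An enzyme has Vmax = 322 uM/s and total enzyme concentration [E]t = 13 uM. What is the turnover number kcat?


kcat = Vmax / [E]t
kcat = 322 / 13
kcat = 24.7692 s^-1

24.7692 s^-1


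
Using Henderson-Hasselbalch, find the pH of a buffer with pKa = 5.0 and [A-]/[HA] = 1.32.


pH = pKa + log10([A-]/[HA])
pH = 5.0 + log10(1.32)
pH = 5.1206

5.1206


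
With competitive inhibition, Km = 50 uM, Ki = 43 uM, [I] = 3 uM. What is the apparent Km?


Km_app = Km * (1 + [I]/Ki)
Km_app = 50 * (1 + 3/43)
Km_app = 53.4884 uM

53.4884 uM


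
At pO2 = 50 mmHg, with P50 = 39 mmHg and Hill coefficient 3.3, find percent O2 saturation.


Y = pO2^n / (P50^n + pO2^n)
Y = 50^3.3 / (39^3.3 + 50^3.3)
Y = 69.42%

69.42%


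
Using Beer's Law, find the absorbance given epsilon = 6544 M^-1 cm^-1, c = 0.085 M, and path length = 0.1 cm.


A = epsilon * c * l
A = 6544 * 0.085 * 0.1
A = 55.624

55.624


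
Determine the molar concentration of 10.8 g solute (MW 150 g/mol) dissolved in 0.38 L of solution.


C = (mass / MW) / volume
C = (10.8 / 150) / 0.38
C = 0.1895 M

0.1895 M


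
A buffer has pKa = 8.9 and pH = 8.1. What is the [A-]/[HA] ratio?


[A-]/[HA] = 10^(pH - pKa)
= 10^(8.1 - 8.9)
= 0.1585

0.1585


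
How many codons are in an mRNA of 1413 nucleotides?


codons = nucleotides / 3
codons = 1413 / 3 = 471

471


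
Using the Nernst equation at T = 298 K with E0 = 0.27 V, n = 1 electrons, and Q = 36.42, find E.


E = E0 - (RT/nF) * ln(Q)
E = 0.27 - (8.314 * 298 / (1 * 96485)) * ln(36.42)
E = 0.1777 V

0.1777 V


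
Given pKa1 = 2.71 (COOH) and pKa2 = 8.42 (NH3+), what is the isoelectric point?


pI = (pKa1 + pKa2) / 2
pI = (2.71 + 8.42) / 2
pI = 5.565

5.565


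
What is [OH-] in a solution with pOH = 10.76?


[OH-] = 10^(-pOH)
[OH-] = 10^(-10.76)
[OH-] = 1.738e-11 M

1.738e-11 M


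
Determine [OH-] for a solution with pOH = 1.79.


[OH-] = 10^(-pOH)
[OH-] = 10^(-1.79)
[OH-] = 0.0162 M

0.0162 M


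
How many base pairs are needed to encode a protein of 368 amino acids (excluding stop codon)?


Each amino acid = 1 codon = 3 bp
bp = 368 * 3 = 1104 bp

1104 bp


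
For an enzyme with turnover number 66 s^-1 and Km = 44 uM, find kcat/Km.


Catalytic efficiency = kcat / Km
= 66 / 44
= 1.5 uM^-1*s^-1

1.5 uM^-1*s^-1


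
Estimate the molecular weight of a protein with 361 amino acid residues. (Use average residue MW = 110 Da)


MW = n_residues * 110 Da
MW = 361 * 110
MW = 39710 Da

39710 Da


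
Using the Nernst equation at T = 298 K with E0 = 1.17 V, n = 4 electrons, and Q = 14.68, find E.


E = E0 - (RT/nF) * ln(Q)
E = 1.17 - (8.314 * 298 / (4 * 96485)) * ln(14.68)
E = 1.1528 V

1.1528 V


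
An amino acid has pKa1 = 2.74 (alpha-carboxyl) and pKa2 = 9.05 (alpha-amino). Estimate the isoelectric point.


pI = (pKa1 + pKa2) / 2
pI = (2.74 + 9.05) / 2
pI = 5.895

5.895


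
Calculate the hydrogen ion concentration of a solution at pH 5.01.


[H+] = 10^(-pH)
[H+] = 10^(-5.01)
[H+] = 9.772e-06 M

9.772e-06 M


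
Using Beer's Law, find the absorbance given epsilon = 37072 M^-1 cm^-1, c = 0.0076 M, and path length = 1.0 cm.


A = epsilon * c * l
A = 37072 * 0.0076 * 1.0
A = 281.7472

281.7472


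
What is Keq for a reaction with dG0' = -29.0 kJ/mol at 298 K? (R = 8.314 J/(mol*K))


Keq = exp(-dG0 * 1000 / (R * T))
Keq = exp(-(-29.0) * 1000 / (8.314 * 298))
Keq = 121177.0487

121177.0487


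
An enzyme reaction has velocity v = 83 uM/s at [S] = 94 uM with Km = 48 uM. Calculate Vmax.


Vmax = v * (Km + [S]) / [S]
Vmax = 83 * (48 + 94) / 94
Vmax = 125.383 uM/s

125.383 uM/s


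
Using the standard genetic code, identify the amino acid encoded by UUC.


Standard genetic code lookup.
Codon UUC -> Phe

Phe


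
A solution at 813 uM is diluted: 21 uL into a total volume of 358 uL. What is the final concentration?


C2 = C1 * V1 / V2
C2 = 813 * 21 / 358
C2 = 47.6899 uM

47.6899 uM


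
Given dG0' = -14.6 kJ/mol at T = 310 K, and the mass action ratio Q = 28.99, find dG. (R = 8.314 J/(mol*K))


dG = dG0' + RT * ln(Q) / 1000
dG = -14.6 + 8.314 * 310 * ln(28.99) / 1000
dG = -5.9222 kJ/mol

-5.9222 kJ/mol


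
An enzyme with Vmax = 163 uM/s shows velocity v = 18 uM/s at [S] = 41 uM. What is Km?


Km = [S] * (Vmax - v) / v
Km = 41 * (163 - 18) / 18
Km = 330.2778 uM

330.2778 uM


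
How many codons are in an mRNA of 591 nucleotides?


codons = nucleotides / 3
codons = 591 / 3 = 197

197


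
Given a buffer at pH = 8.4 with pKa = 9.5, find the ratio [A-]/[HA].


[A-]/[HA] = 10^(pH - pKa)
= 10^(8.4 - 9.5)
= 0.0794

0.0794


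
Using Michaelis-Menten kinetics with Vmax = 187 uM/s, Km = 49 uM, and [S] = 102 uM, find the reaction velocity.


v = Vmax * [S] / (Km + [S])
v = 187 * 102 / (49 + 102)
v = 126.3179 uM/s

126.3179 uM/s


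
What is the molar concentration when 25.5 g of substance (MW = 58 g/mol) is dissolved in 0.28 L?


C = (mass / MW) / volume
C = (25.5 / 58) / 0.28
C = 1.5702 M

1.5702 M


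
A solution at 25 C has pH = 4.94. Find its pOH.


pOH = 14 - pH
pOH = 14 - 4.94
pOH = 9.06

9.06


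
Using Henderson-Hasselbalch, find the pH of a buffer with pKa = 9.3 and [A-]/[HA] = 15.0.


pH = pKa + log10([A-]/[HA])
pH = 9.3 + log10(15.0)
pH = 10.4761

10.4761


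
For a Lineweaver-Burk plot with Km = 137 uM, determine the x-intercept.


x-intercept = -1/Km
= -1/137
= -0.0073 1/uM

-0.0073 1/uM


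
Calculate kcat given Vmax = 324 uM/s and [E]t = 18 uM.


kcat = Vmax / [E]t
kcat = 324 / 18
kcat = 18.0 s^-1

18.0 s^-1


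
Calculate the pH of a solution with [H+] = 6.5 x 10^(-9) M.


pH = -log10([H+])
pH = -log10(6.5 x 10^(-9))
pH = 8.1871

8.1871


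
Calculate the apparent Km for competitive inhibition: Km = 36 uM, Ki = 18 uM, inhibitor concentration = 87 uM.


Km_app = Km * (1 + [I]/Ki)
Km_app = 36 * (1 + 87/18)
Km_app = 210.0 uM

210.0 uM


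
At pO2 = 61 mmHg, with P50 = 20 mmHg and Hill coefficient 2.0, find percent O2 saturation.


Y = pO2^n / (P50^n + pO2^n)
Y = 61^2.0 / (20^2.0 + 61^2.0)
Y = 90.29%

90.29%


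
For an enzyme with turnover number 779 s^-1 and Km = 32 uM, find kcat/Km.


Catalytic efficiency = kcat / Km
= 779 / 32
= 24.3438 uM^-1*s^-1

24.3438 uM^-1*s^-1


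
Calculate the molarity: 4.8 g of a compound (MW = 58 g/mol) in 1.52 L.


C = (mass / MW) / volume
C = (4.8 / 58) / 1.52
C = 0.0544 M

0.0544 M


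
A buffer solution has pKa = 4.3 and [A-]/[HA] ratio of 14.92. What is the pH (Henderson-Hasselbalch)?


pH = pKa + log10([A-]/[HA])
pH = 4.3 + log10(14.92)
pH = 5.4738

5.4738


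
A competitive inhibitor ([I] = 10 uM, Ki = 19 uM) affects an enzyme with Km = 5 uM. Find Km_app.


Km_app = Km * (1 + [I]/Ki)
Km_app = 5 * (1 + 10/19)
Km_app = 7.6316 uM

7.6316 uM


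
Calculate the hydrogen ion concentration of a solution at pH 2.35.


[H+] = 10^(-pH)
[H+] = 10^(-2.35)
[H+] = 0.0045 M

0.0045 M


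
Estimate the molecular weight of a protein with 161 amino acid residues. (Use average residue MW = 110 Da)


MW = n_residues * 110 Da
MW = 161 * 110
MW = 17710 Da

17710 Da


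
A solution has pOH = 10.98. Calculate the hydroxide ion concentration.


[OH-] = 10^(-pOH)
[OH-] = 10^(-10.98)
[OH-] = 1.047e-11 M

1.047e-11 M


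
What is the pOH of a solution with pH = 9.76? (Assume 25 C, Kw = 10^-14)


pOH = 14 - pH
pOH = 14 - 9.76
pOH = 4.24

4.24


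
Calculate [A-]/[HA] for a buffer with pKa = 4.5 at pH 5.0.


[A-]/[HA] = 10^(pH - pKa)
= 10^(5.0 - 4.5)
= 3.1623

3.1623


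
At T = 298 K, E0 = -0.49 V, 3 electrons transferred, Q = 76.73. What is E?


E = E0 - (RT/nF) * ln(Q)
E = -0.49 - (8.314 * 298 / (3 * 96485)) * ln(76.73)
E = -0.5272 V

-0.5272 V


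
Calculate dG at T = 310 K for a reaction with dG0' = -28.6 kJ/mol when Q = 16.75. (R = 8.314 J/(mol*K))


dG = dG0' + RT * ln(Q) / 1000
dG = -28.6 + 8.314 * 310 * ln(16.75) / 1000
dG = -21.336 kJ/mol

-21.336 kJ/mol


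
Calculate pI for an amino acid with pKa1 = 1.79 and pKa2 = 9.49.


pI = (pKa1 + pKa2) / 2
pI = (1.79 + 9.49) / 2
pI = 5.64

5.64


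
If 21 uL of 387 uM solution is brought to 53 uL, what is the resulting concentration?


C2 = C1 * V1 / V2
C2 = 387 * 21 / 53
C2 = 153.3396 uM

153.3396 uM


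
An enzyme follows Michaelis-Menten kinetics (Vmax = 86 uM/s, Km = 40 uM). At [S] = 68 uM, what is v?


v = Vmax * [S] / (Km + [S])
v = 86 * 68 / (40 + 68)
v = 54.1481 uM/s

54.1481 uM/s


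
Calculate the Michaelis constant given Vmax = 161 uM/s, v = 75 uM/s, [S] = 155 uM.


Km = [S] * (Vmax - v) / v
Km = 155 * (161 - 75) / 75
Km = 177.7333 uM

177.7333 uM


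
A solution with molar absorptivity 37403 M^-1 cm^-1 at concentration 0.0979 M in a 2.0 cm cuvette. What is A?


A = epsilon * c * l
A = 37403 * 0.0979 * 2.0
A = 7323.5074

7323.5074


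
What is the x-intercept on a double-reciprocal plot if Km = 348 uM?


x-intercept = -1/Km
= -1/348
= -0.0029 1/uM

-0.0029 1/uM


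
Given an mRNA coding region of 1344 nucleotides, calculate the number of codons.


codons = nucleotides / 3
codons = 1344 / 3 = 448

448


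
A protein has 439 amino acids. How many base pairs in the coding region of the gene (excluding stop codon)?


Each amino acid = 1 codon = 3 bp
bp = 439 * 3 = 1317 bp

1317 bp


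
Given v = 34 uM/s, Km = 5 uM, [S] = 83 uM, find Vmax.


Vmax = v * (Km + [S]) / [S]
Vmax = 34 * (5 + 83) / 83
Vmax = 36.0482 uM/s

36.0482 uM/s


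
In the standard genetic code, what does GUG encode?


Standard genetic code lookup.
Codon GUG -> Val

Val


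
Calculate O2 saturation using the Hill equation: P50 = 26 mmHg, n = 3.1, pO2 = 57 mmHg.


Y = pO2^n / (P50^n + pO2^n)
Y = 57^3.1 / (26^3.1 + 57^3.1)
Y = 91.93%

91.93%


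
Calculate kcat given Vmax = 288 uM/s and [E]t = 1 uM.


kcat = Vmax / [E]t
kcat = 288 / 1
kcat = 288.0 s^-1

288.0 s^-1


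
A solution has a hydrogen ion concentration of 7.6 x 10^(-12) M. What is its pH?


pH = -log10([H+])
pH = -log10(7.6 x 10^(-12))
pH = 11.1192

11.1192


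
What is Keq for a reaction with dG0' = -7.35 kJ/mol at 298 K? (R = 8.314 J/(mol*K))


Keq = exp(-dG0 * 1000 / (R * T))
Keq = exp(-(-7.35) * 1000 / (8.314 * 298))
Keq = 19.426

19.426


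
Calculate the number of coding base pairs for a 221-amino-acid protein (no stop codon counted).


Each amino acid = 1 codon = 3 bp
bp = 221 * 3 = 663 bp

663 bp


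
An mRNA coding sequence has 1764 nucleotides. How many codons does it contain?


codons = nucleotides / 3
codons = 1764 / 3 = 588

588


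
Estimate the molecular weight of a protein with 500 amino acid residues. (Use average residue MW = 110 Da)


MW = n_residues * 110 Da
MW = 500 * 110
MW = 55000 Da

55000 Da


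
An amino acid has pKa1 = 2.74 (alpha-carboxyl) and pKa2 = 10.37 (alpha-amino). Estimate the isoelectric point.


pI = (pKa1 + pKa2) / 2
pI = (2.74 + 10.37) / 2
pI = 6.555

6.555


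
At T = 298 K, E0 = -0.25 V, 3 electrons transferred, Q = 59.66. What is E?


E = E0 - (RT/nF) * ln(Q)
E = -0.25 - (8.314 * 298 / (3 * 96485)) * ln(59.66)
E = -0.285 V

-0.285 V
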